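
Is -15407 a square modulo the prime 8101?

no

(-15407/8101)
  = (795/8101)    [-15407 ≡ 795 mod 8101]
  = (8101/795)    [QR: 8101 ≡ 1 mod 4, sign kept]
  = (151/795)    [8101 ≡ 151 mod 795]
  = -(795/151)    [QR: both ≡ 3 mod 4, sign flips]
  = -(40/151)    [795 ≡ 40 mod 151]
  = -(5/151)    [151 ≡ 7 mod 8 ⇒ (2/151)^3 = +1]
  = -(151/5)    [QR: 5 ≡ 1 mod 4, sign kept]
  = -(1/5)    [151 ≡ 1 mod 5]
  = -1    [(1/5) = 1]
(-15407/8101) = -1, and 8101 is prime, so -15407 is not a quadratic residue mod 8101.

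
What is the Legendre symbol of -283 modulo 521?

1

(-283/521)
  = (238/521)    [-283 ≡ 238 mod 521]
  = (119/521)    [521 ≡ 1 mod 8 ⇒ (2/521) = +1]
  = (521/119)    [QR: 521 ≡ 1 mod 4, sign kept]
  = (45/119)    [521 ≡ 45 mod 119]
  = (119/45)    [QR: 45 ≡ 1 mod 4, sign kept]
  = (29/45)    [119 ≡ 29 mod 45]
  = (45/29)    [QR: 29 ≡ 1 mod 4, sign kept]
  = (16/29)    [45 ≡ 16 mod 29]
  = (1/29)    [29 ≡ 5 mod 8 ⇒ (2/29)^4 = +1]
  = 1    [(1/29) = 1]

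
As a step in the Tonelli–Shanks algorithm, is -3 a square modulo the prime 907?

yes

(-3/907)
  = -(3/907)    [907 ≡ 3 mod 4 ⇒ (-1/907) = -1]
  = (907/3)    [QR: both ≡ 3 mod 4, sign flips]
  = (1/3)    [907 ≡ 1 mod 3]
  = 1    [(1/3) = 1]
(-3/907) = 1, and 907 is prime, so -3 is a quadratic residue mod 907.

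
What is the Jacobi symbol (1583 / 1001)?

(1583 / 1001)
  = (582 / 1001)    [1583 ≡ 582 mod 1001]
  = (291 / 1001)    [1001 ≡ 1 mod 8 ⇒ (2 / 1001) = +1]
  = (1001 / 291)    [QR: 1001 ≡ 1 mod 4, sign kept]
  = (128 / 291)    [1001 ≡ 128 mod 291]
  = -(1 / 291)    [291 ≡ 3 mod 8 ⇒ (2 / 291)^7 = -1]
  = -1    [(1 / 291) = 1]

-1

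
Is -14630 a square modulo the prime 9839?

Reduce the numerator: -14630 ≡ 5048 (mod 9839), so (-14630|9839) = (5048|9839).
Factor out 2: 5048 = 2^3·631. Since 9839 ≡ 7 (mod 8), (2|9839) = +1, and (2|9839)^3 = +1. Now have (631|9839).
Both 631 ≡ 3 and 9839 ≡ 3 (mod 4), so reciprocity gives (631|9839) = -(9839|631). Reduce: 9839 ≡ 374 (mod 631). Now have -(374|631).
Factor out 2: 374 = 2·187. Since 631 ≡ 7 (mod 8), (2|631) = +1. Now have -(187|631).
Both 187 ≡ 3 and 631 ≡ 3 (mod 4), so reciprocity gives (187|631) = -(631|187). Reduce: 631 ≡ 70 (mod 187). Now have (70|187).
Factor out 2: 70 = 2·35. Since 187 ≡ 3 (mod 8), (2|187) = -1. Now have -(35|187).
Both 35 ≡ 3 and 187 ≡ 3 (mod 4), so reciprocity gives (35|187) = -(187|35). Reduce: 187 ≡ 12 (mod 35). Now have (12|35).
Factor out 2: 12 = 2^2·3. Since 35 ≡ 3 (mod 8), (2|35) = -1, and (2|35)^2 = +1. Now have (3|35).
Both 3 ≡ 3 and 35 ≡ 3 (mod 4), so reciprocity gives (3|35) = -(35|3). Reduce: 35 ≡ 2 (mod 3). Now have -(2|3).
Factor out 2: 2 = 2. Since 3 ≡ 3 (mod 8), (2|3) = -1. Now have (1|3).
(1|3) = 1. Collecting the sign factors: 1.
(-14630|9839) = 1, and 9839 is prime, so -14630 is a quadratic residue mod 9839.

yes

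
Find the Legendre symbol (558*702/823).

By multiplicativity, (558·702/823) = (558/823)·(702/823).
First factor (558/823):
(558/823)
  = (279/823)    [823 ≡ 7 mod 8 ⇒ (2/823) = +1]
  = -(823/279)    [QR: both ≡ 3 mod 4, sign flips]
  = -(265/279)    [823 ≡ 265 mod 279]
  = -(279/265)    [QR: 265 ≡ 1 mod 4, sign kept]
  = -(14/265)    [279 ≡ 14 mod 265]
  = -(7/265)    [265 ≡ 1 mod 8 ⇒ (2/265) = +1]
  = -(265/7)    [QR: 265 ≡ 1 mod 4, sign kept]
  = -(6/7)    [265 ≡ 6 mod 7]
  = -(3/7)    [7 ≡ 7 mod 8 ⇒ (2/7) = +1]
  = (7/3)    [QR: both ≡ 3 mod 4, sign flips]
  = (1/3)    [7 ≡ 1 mod 3]
  = 1    [(1/3) = 1]
Second factor (702/823):
(702/823)
  = (351/823)    [823 ≡ 7 mod 8 ⇒ (2/823) = +1]
  = -(823/351)    [QR: both ≡ 3 mod 4, sign flips]
  = -(121/351)    [823 ≡ 121 mod 351]
  = -(351/121)    [QR: 121 ≡ 1 mod 4, sign kept]
  = -(109/121)    [351 ≡ 109 mod 121]
  = -(121/109)    [QR: 109 ≡ 1 mod 4, sign kept]
  = -(12/109)    [121 ≡ 12 mod 109]
  = -(3/109)    [109 ≡ 5 mod 8 ⇒ (2/109)^2 = +1]
  = -(109/3)    [QR: 109 ≡ 1 mod 4, sign kept]
  = -(1/3)    [109 ≡ 1 mod 3]
  = -1    [(1/3) = 1]
Product: (1)·(-1) = -1.

-1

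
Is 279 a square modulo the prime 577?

577 ≡ 1 (mod 4), so quadratic reciprocity gives (279/577) = (577/279). Reduce: 577 ≡ 19 (mod 279). Now have (19/279).
Both 19 ≡ 3 and 279 ≡ 3 (mod 4), so reciprocity gives (19/279) = -(279/19). Reduce: 279 ≡ 13 (mod 19). Now have -(13/19).
13 ≡ 1 (mod 4), so quadratic reciprocity gives (13/19) = (19/13). Reduce: 19 ≡ 6 (mod 13). Now have -(6/13).
Factor out 2: 6 = 2·3. Since 13 ≡ 5 (mod 8), (2/13) = -1. Now have (3/13).
13 ≡ 1 (mod 4), so quadratic reciprocity gives (3/13) = (13/3). Reduce: 13 ≡ 1 (mod 3). Now have (1/3).
(1/3) = 1. Collecting the sign factors: 1.
The Legendre symbol is 1, so x^2 ≡ 279 (mod 577) has solution.

yes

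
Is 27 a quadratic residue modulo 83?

yes

(27|83)
  = -(83|27)    [QR: both ≡ 3 mod 4, sign flips]
  = -(2|27)    [83 ≡ 2 mod 27]
  = (1|27)    [27 ≡ 3 mod 8 ⇒ (2|27) = -1]
  = 1    [(1|27) = 1]
The Legendre symbol is 1, so x^2 ≡ 27 (mod 83) has solution.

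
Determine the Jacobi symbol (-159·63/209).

By multiplicativity, (-159·63/209) = (-159/209)·(63/209).
First factor (-159/209):
Reduce the numerator: -159 ≡ 50 (mod 209), so (-159/209) = (50/209).
Factor out 2: 50 = 2·25. Since 209 ≡ 1 (mod 8), (2/209) = +1. Now have (25/209).
25 ≡ 1 (mod 4), so quadratic reciprocity gives (25/209) = (209/25). Reduce: 209 ≡ 9 (mod 25). Now have (9/25).
9 ≡ 1 (mod 4), so quadratic reciprocity gives (9/25) = (25/9). Reduce: 25 ≡ 7 (mod 9). Now have (7/9).
9 ≡ 1 (mod 4), so quadratic reciprocity gives (7/9) = (9/7). Reduce: 9 ≡ 2 (mod 7). Now have (2/7).
Factor out 2: 2 = 2. Since 7 ≡ 7 (mod 8), (2/7) = +1. Now have (1/7).
(1/7) = 1. Collecting the sign factors: 1.
Second factor (63/209):
209 ≡ 1 (mod 4), so quadratic reciprocity gives (63/209) = (209/63). Reduce: 209 ≡ 20 (mod 63). Now have (20/63).
Factor out 2: 20 = 2^2·5. Since 63 ≡ 7 (mod 8), (2/63) = +1, and (2/63)^2 = +1. Now have (5/63).
5 ≡ 1 (mod 4), so quadratic reciprocity gives (5/63) = (63/5). Reduce: 63 ≡ 3 (mod 5). Now have (3/5).
5 ≡ 1 (mod 4), so quadratic reciprocity gives (3/5) = (5/3). Reduce: 5 ≡ 2 (mod 3). Now have (2/3).
Factor out 2: 2 = 2. Since 3 ≡ 3 (mod 8), (2/3) = -1. Now have -(1/3).
(1/3) = 1. Collecting the sign factors: -1.
Product: (1)·(-1) = -1.

-1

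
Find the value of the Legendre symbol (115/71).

Reduce the numerator: 115 ≡ 44 (mod 71), so (115/71) = (44/71).
Factor out 2: 44 = 2^2·11. Since 71 ≡ 7 (mod 8), (2/71) = +1, and (2/71)^2 = +1. Now have (11/71).
Both 11 ≡ 3 and 71 ≡ 3 (mod 4), so reciprocity gives (11/71) = -(71/11). Reduce: 71 ≡ 5 (mod 11). Now have -(5/11).
5 ≡ 1 (mod 4), so quadratic reciprocity gives (5/11) = (11/5). Reduce: 11 ≡ 1 (mod 5). Now have -(1/5).
(1/5) = 1. Collecting the sign factors: -1.

-1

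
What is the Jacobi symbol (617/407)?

1

Reduce the numerator: 617 ≡ 210 (mod 407), so (617/407) = (210/407).
Factor out 2: 210 = 2·105. Since 407 ≡ 7 (mod 8), (2/407) = +1. Now have (105/407).
105 ≡ 1 (mod 4), so quadratic reciprocity gives (105/407) = (407/105). Reduce: 407 ≡ 92 (mod 105). Now have (92/105).
Factor out 2: 92 = 2^2·23. Since 105 ≡ 1 (mod 8), (2/105) = +1, and (2/105)^2 = +1. Now have (23/105).
105 ≡ 1 (mod 4), so quadratic reciprocity gives (23/105) = (105/23). Reduce: 105 ≡ 13 (mod 23). Now have (13/23).
13 ≡ 1 (mod 4), so quadratic reciprocity gives (13/23) = (23/13). Reduce: 23 ≡ 10 (mod 13). Now have (10/13).
Factor out 2: 10 = 2·5. Since 13 ≡ 5 (mod 8), (2/13) = -1. Now have -(5/13).
5 ≡ 1 (mod 4), so quadratic reciprocity gives (5/13) = (13/5). Reduce: 13 ≡ 3 (mod 5). Now have -(3/5).
5 ≡ 1 (mod 4), so quadratic reciprocity gives (3/5) = (5/3). Reduce: 5 ≡ 2 (mod 3). Now have -(2/3).
Factor out 2: 2 = 2. Since 3 ≡ 3 (mod 8), (2/3) = -1. Now have (1/3).
(1/3) = 1. Collecting the sign factors: 1.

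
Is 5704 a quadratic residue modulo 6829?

(5704|6829)
  = -(713|6829)    [6829 ≡ 5 mod 8 ⇒ (2|6829)^3 = -1]
  = -(6829|713)    [QR: 713 ≡ 1 mod 4, sign kept]
  = -(412|713)    [6829 ≡ 412 mod 713]
  = -(103|713)    [713 ≡ 1 mod 8 ⇒ (2|713)^2 = +1]
  = -(713|103)    [QR: 713 ≡ 1 mod 4, sign kept]
  = -(95|103)    [713 ≡ 95 mod 103]
  = (103|95)    [QR: both ≡ 3 mod 4, sign flips]
  = (8|95)    [103 ≡ 8 mod 95]
  = (1|95)    [95 ≡ 7 mod 8 ⇒ (2|95)^3 = +1]
  = 1    [(1|95) = 1]
(5704|6829) = 1, and 6829 is prime, so 5704 is a quadratic residue mod 6829.

yes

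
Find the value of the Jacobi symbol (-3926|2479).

-1

Pull out -1: (-3926|2479) = (-1|2479)·(3926|2479). Since 2479 ≡ 3 (mod 4), (-1|2479) = -1. Now have -(3926|2479).
Reduce the numerator: 3926 ≡ 1447 (mod 2479), so (3926|2479) = (1447|2479).
Both 1447 ≡ 3 and 2479 ≡ 3 (mod 4), so reciprocity gives (1447|2479) = -(2479|1447). Reduce: 2479 ≡ 1032 (mod 1447). Now have (1032|1447).
Factor out 2: 1032 = 2^3·129. Since 1447 ≡ 7 (mod 8), (2|1447) = +1, and (2|1447)^3 = +1. Now have (129|1447).
129 ≡ 1 (mod 4), so quadratic reciprocity gives (129|1447) = (1447|129). Reduce: 1447 ≡ 28 (mod 129). Now have (28|129).
Factor out 2: 28 = 2^2·7. Since 129 ≡ 1 (mod 8), (2|129) = +1, and (2|129)^2 = +1. Now have (7|129).
129 ≡ 1 (mod 4), so quadratic reciprocity gives (7|129) = (129|7). Reduce: 129 ≡ 3 (mod 7). Now have (3|7).
Both 3 ≡ 3 and 7 ≡ 3 (mod 4), so reciprocity gives (3|7) = -(7|3). Reduce: 7 ≡ 1 (mod 3). Now have -(1|3).
(1|3) = 1. Collecting the sign factors: -1.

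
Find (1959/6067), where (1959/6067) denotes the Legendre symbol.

Both 1959 ≡ 3 and 6067 ≡ 3 (mod 4), so reciprocity gives (1959/6067) = -(6067/1959). Reduce: 6067 ≡ 190 (mod 1959). Now have -(190/1959).
Factor out 2: 190 = 2·95. Since 1959 ≡ 7 (mod 8), (2/1959) = +1. Now have -(95/1959).
Both 95 ≡ 3 and 1959 ≡ 3 (mod 4), so reciprocity gives (95/1959) = -(1959/95). Reduce: 1959 ≡ 59 (mod 95). Now have (59/95).
Both 59 ≡ 3 and 95 ≡ 3 (mod 4), so reciprocity gives (59/95) = -(95/59). Reduce: 95 ≡ 36 (mod 59). Now have -(36/59).
Factor out 2: 36 = 2^2·9. Since 59 ≡ 3 (mod 8), (2/59) = -1, and (2/59)^2 = +1. Now have -(9/59).
9 ≡ 1 (mod 4), so quadratic reciprocity gives (9/59) = (59/9). Reduce: 59 ≡ 5 (mod 9). Now have -(5/9).
5 ≡ 1 (mod 4), so quadratic reciprocity gives (5/9) = (9/5). Reduce: 9 ≡ 4 (mod 5). Now have -(4/5).
Factor out 2: 4 = 2^2. Since 5 ≡ 5 (mod 8), (2/5) = -1, and (2/5)^2 = +1. Now have -(1/5).
(1/5) = 1. Collecting the sign factors: -1.

-1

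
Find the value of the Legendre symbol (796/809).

1

Factor out 2: 796 = 2^2·199. Since 809 ≡ 1 (mod 8), (2/809) = +1, and (2/809)^2 = +1. Now have (199/809).
809 ≡ 1 (mod 4), so quadratic reciprocity gives (199/809) = (809/199). Reduce: 809 ≡ 13 (mod 199). Now have (13/199).
13 ≡ 1 (mod 4), so quadratic reciprocity gives (13/199) = (199/13). Reduce: 199 ≡ 4 (mod 13). Now have (4/13).
Factor out 2: 4 = 2^2. Since 13 ≡ 5 (mod 8), (2/13) = -1, and (2/13)^2 = +1. Now have (1/13).
(1/13) = 1. Collecting the sign factors: 1.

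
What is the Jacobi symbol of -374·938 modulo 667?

By multiplicativity, (-374·938|667) = (-374|667)·(938|667).
First factor (-374|667):
(-374|667)
  = (293|667)    [-374 ≡ 293 mod 667]
  = (667|293)    [QR: 293 ≡ 1 mod 4, sign kept]
  = (81|293)    [667 ≡ 81 mod 293]
  = (293|81)    [QR: 81 ≡ 1 mod 4, sign kept]
  = (50|81)    [293 ≡ 50 mod 81]
  = (25|81)    [81 ≡ 1 mod 8 ⇒ (2|81) = +1]
  = (81|25)    [QR: 25 ≡ 1 mod 4, sign kept]
  = (6|25)    [81 ≡ 6 mod 25]
  = (3|25)    [25 ≡ 1 mod 8 ⇒ (2|25) = +1]
  = (25|3)    [QR: 25 ≡ 1 mod 4, sign kept]
  = (1|3)    [25 ≡ 1 mod 3]
  = 1    [(1|3) = 1]
Second factor (938|667):
(938|667)
  = (271|667)    [938 ≡ 271 mod 667]
  = -(667|271)    [QR: both ≡ 3 mod 4, sign flips]
  = -(125|271)    [667 ≡ 125 mod 271]
  = -(271|125)    [QR: 125 ≡ 1 mod 4, sign kept]
  = -(21|125)    [271 ≡ 21 mod 125]
  = -(125|21)    [QR: 21 ≡ 1 mod 4, sign kept]
  = -(20|21)    [125 ≡ 20 mod 21]
  = -(5|21)    [21 ≡ 5 mod 8 ⇒ (2|21)^2 = +1]
  = -(21|5)    [QR: 5 ≡ 1 mod 4, sign kept]
  = -(1|5)    [21 ≡ 1 mod 5]
  = -1    [(1|5) = 1]
Product: (1)·(-1) = -1.

-1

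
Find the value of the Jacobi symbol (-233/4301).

1

Reduce the numerator: -233 ≡ 4068 (mod 4301), so (-233/4301) = (4068/4301).
Factor out 2: 4068 = 2^2·1017. Since 4301 ≡ 5 (mod 8), (2/4301) = -1, and (2/4301)^2 = +1. Now have (1017/4301).
1017 ≡ 1 (mod 4), so quadratic reciprocity gives (1017/4301) = (4301/1017). Reduce: 4301 ≡ 233 (mod 1017). Now have (233/1017).
233 ≡ 1 (mod 4), so quadratic reciprocity gives (233/1017) = (1017/233). Reduce: 1017 ≡ 85 (mod 233). Now have (85/233).
85 ≡ 1 (mod 4), so quadratic reciprocity gives (85/233) = (233/85). Reduce: 233 ≡ 63 (mod 85). Now have (63/85).
85 ≡ 1 (mod 4), so quadratic reciprocity gives (63/85) = (85/63). Reduce: 85 ≡ 22 (mod 63). Now have (22/63).
Factor out 2: 22 = 2·11. Since 63 ≡ 7 (mod 8), (2/63) = +1. Now have (11/63).
Both 11 ≡ 3 and 63 ≡ 3 (mod 4), so reciprocity gives (11/63) = -(63/11). Reduce: 63 ≡ 8 (mod 11). Now have -(8/11).
Factor out 2: 8 = 2^3. Since 11 ≡ 3 (mod 8), (2/11) = -1, and (2/11)^3 = -1. Now have (1/11).
(1/11) = 1. Collecting the sign factors: 1.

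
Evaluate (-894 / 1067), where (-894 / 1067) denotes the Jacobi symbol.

Reduce the numerator: -894 ≡ 173 (mod 1067), so (-894 / 1067) = (173 / 1067).
173 ≡ 1 (mod 4), so quadratic reciprocity gives (173 / 1067) = (1067 / 173). Reduce: 1067 ≡ 29 (mod 173). Now have (29 / 173).
29 ≡ 1 (mod 4), so quadratic reciprocity gives (29 / 173) = (173 / 29). Reduce: 173 ≡ 28 (mod 29). Now have (28 / 29).
Factor out 2: 28 = 2^2·7. Since 29 ≡ 5 (mod 8), (2 / 29) = -1, and (2 / 29)^2 = +1. Now have (7 / 29).
29 ≡ 1 (mod 4), so quadratic reciprocity gives (7 / 29) = (29 / 7). Reduce: 29 ≡ 1 (mod 7). Now have (1 / 7).
(1 / 7) = 1. Collecting the sign factors: 1.

1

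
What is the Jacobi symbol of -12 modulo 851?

(-12/851)
  = (839/851)    [-12 ≡ 839 mod 851]
  = -(851/839)    [QR: both ≡ 3 mod 4, sign flips]
  = -(12/839)    [851 ≡ 12 mod 839]
  = -(3/839)    [839 ≡ 7 mod 8 ⇒ (2/839)^2 = +1]
  = (839/3)    [QR: both ≡ 3 mod 4, sign flips]
  = (2/3)    [839 ≡ 2 mod 3]
  = -(1/3)    [3 ≡ 3 mod 8 ⇒ (2/3) = -1]
  = -1    [(1/3) = 1]

-1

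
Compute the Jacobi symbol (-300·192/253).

1

By multiplicativity, (-300·192/253) = (-300/253)·(192/253).
First factor (-300/253):
(-300/253)
  = (206/253)    [-300 ≡ 206 mod 253]
  = -(103/253)    [253 ≡ 5 mod 8 ⇒ (2/253) = -1]
  = -(253/103)    [QR: 253 ≡ 1 mod 4, sign kept]
  = -(47/103)    [253 ≡ 47 mod 103]
  = (103/47)    [QR: both ≡ 3 mod 4, sign flips]
  = (9/47)    [103 ≡ 9 mod 47]
  = (47/9)    [QR: 9 ≡ 1 mod 4, sign kept]
  = (2/9)    [47 ≡ 2 mod 9]
  = (1/9)    [9 ≡ 1 mod 8 ⇒ (2/9) = +1]
  = 1    [(1/9) = 1]
Second factor (192/253):
(192/253)
  = (3/253)    [253 ≡ 5 mod 8 ⇒ (2/253)^6 = +1]
  = (253/3)    [QR: 253 ≡ 1 mod 4, sign kept]
  = (1/3)    [253 ≡ 1 mod 3]
  = 1    [(1/3) = 1]
Product: (1)·(1) = 1.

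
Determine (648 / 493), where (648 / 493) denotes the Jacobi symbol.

Reduce the numerator: 648 ≡ 155 (mod 493), so (648 / 493) = (155 / 493).
493 ≡ 1 (mod 4), so quadratic reciprocity gives (155 / 493) = (493 / 155). Reduce: 493 ≡ 28 (mod 155). Now have (28 / 155).
Factor out 2: 28 = 2^2·7. Since 155 ≡ 3 (mod 8), (2 / 155) = -1, and (2 / 155)^2 = +1. Now have (7 / 155).
Both 7 ≡ 3 and 155 ≡ 3 (mod 4), so reciprocity gives (7 / 155) = -(155 / 7). Reduce: 155 ≡ 1 (mod 7). Now have -(1 / 7).
(1 / 7) = 1. Collecting the sign factors: -1.

-1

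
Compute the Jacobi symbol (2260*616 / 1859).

By multiplicativity, (2260·616 / 1859) = (2260 / 1859)·(616 / 1859).
First factor (2260 / 1859):
(2260 / 1859)
  = (401 / 1859)    [2260 ≡ 401 mod 1859]
  = (1859 / 401)    [QR: 401 ≡ 1 mod 4, sign kept]
  = (255 / 401)    [1859 ≡ 255 mod 401]
  = (401 / 255)    [QR: 401 ≡ 1 mod 4, sign kept]
  = (146 / 255)    [401 ≡ 146 mod 255]
  = (73 / 255)    [255 ≡ 7 mod 8 ⇒ (2 / 255) = +1]
  = (255 / 73)    [QR: 73 ≡ 1 mod 4, sign kept]
  = (36 / 73)    [255 ≡ 36 mod 73]
  = (9 / 73)    [73 ≡ 1 mod 8 ⇒ (2 / 73)^2 = +1]
  = (73 / 9)    [QR: 9 ≡ 1 mod 4, sign kept]
  = (1 / 9)    [73 ≡ 1 mod 9]
  = 1    [(1 / 9) = 1]
Second factor (616 / 1859):
(616 / 1859)
  = -(77 / 1859)    [1859 ≡ 3 mod 8 ⇒ (2 / 1859)^3 = -1]
  = -(1859 / 77)    [QR: 77 ≡ 1 mod 4, sign kept]
  = -(11 / 77)    [1859 ≡ 11 mod 77]
  = -(77 / 11)    [QR: 77 ≡ 1 mod 4, sign kept]
  = -(0 / 11)    [77 ≡ 0 mod 11]
  = 0    [numerator 0, gcd > 1]
Product: (1)·(0) = 0.

0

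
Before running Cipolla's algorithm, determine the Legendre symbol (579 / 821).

821 ≡ 1 (mod 4), so quadratic reciprocity gives (579 / 821) = (821 / 579). Reduce: 821 ≡ 242 (mod 579). Now have (242 / 579).
Factor out 2: 242 = 2·121. Since 579 ≡ 3 (mod 8), (2 / 579) = -1. Now have -(121 / 579).
121 ≡ 1 (mod 4), so quadratic reciprocity gives (121 / 579) = (579 / 121). Reduce: 579 ≡ 95 (mod 121). Now have -(95 / 121).
121 ≡ 1 (mod 4), so quadratic reciprocity gives (95 / 121) = (121 / 95). Reduce: 121 ≡ 26 (mod 95). Now have -(26 / 95).
Factor out 2: 26 = 2·13. Since 95 ≡ 7 (mod 8), (2 / 95) = +1. Now have -(13 / 95).
13 ≡ 1 (mod 4), so quadratic reciprocity gives (13 / 95) = (95 / 13). Reduce: 95 ≡ 4 (mod 13). Now have -(4 / 13).
Factor out 2: 4 = 2^2. Since 13 ≡ 5 (mod 8), (2 / 13) = -1, and (2 / 13)^2 = +1. Now have -(1 / 13).
(1 / 13) = 1. Collecting the sign factors: -1.

-1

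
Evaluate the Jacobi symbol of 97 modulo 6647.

-1

(97/6647)
  = (6647/97)    [QR: 97 ≡ 1 mod 4, sign kept]
  = (51/97)    [6647 ≡ 51 mod 97]
  = (97/51)    [QR: 97 ≡ 1 mod 4, sign kept]
  = (46/51)    [97 ≡ 46 mod 51]
  = -(23/51)    [51 ≡ 3 mod 8 ⇒ (2/51) = -1]
  = (51/23)    [QR: both ≡ 3 mod 4, sign flips]
  = (5/23)    [51 ≡ 5 mod 23]
  = (23/5)    [QR: 5 ≡ 1 mod 4, sign kept]
  = (3/5)    [23 ≡ 3 mod 5]
  = (5/3)    [QR: 5 ≡ 1 mod 4, sign kept]
  = (2/3)    [5 ≡ 2 mod 3]
  = -(1/3)    [3 ≡ 3 mod 8 ⇒ (2/3) = -1]
  = -1    [(1/3) = 1]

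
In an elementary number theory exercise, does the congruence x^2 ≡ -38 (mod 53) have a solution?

yes

Reduce the numerator: -38 ≡ 15 (mod 53), so (-38/53) = (15/53).
53 ≡ 1 (mod 4), so quadratic reciprocity gives (15/53) = (53/15). Reduce: 53 ≡ 8 (mod 15). Now have (8/15).
Factor out 2: 8 = 2^3. Since 15 ≡ 7 (mod 8), (2/15) = +1, and (2/15)^3 = +1. Now have (1/15).
(1/15) = 1. Collecting the sign factors: 1.
The Legendre symbol is 1, so x^2 ≡ -38 (mod 53) has solution.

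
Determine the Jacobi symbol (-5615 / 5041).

1

Reduce the numerator: -5615 ≡ 4467 (mod 5041), so (-5615 / 5041) = (4467 / 5041).
5041 ≡ 1 (mod 4), so quadratic reciprocity gives (4467 / 5041) = (5041 / 4467). Reduce: 5041 ≡ 574 (mod 4467). Now have (574 / 4467).
Factor out 2: 574 = 2·287. Since 4467 ≡ 3 (mod 8), (2 / 4467) = -1. Now have -(287 / 4467).
Both 287 ≡ 3 and 4467 ≡ 3 (mod 4), so reciprocity gives (287 / 4467) = -(4467 / 287). Reduce: 4467 ≡ 162 (mod 287). Now have (162 / 287).
Factor out 2: 162 = 2·81. Since 287 ≡ 7 (mod 8), (2 / 287) = +1. Now have (81 / 287).
81 ≡ 1 (mod 4), so quadratic reciprocity gives (81 / 287) = (287 / 81). Reduce: 287 ≡ 44 (mod 81). Now have (44 / 81).
Factor out 2: 44 = 2^2·11. Since 81 ≡ 1 (mod 8), (2 / 81) = +1, and (2 / 81)^2 = +1. Now have (11 / 81).
81 ≡ 1 (mod 4), so quadratic reciprocity gives (11 / 81) = (81 / 11). Reduce: 81 ≡ 4 (mod 11). Now have (4 / 11).
Factor out 2: 4 = 2^2. Since 11 ≡ 3 (mod 8), (2 / 11) = -1, and (2 / 11)^2 = +1. Now have (1 / 11).
(1 / 11) = 1. Collecting the sign factors: 1.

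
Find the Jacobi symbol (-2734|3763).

(-2734|3763)
  = -(2734|3763)    [3763 ≡ 3 mod 4 ⇒ (-1|3763) = -1]
  = (1367|3763)    [3763 ≡ 3 mod 8 ⇒ (2|3763) = -1]
  = -(3763|1367)    [QR: both ≡ 3 mod 4, sign flips]
  = -(1029|1367)    [3763 ≡ 1029 mod 1367]
  = -(1367|1029)    [QR: 1029 ≡ 1 mod 4, sign kept]
  = -(338|1029)    [1367 ≡ 338 mod 1029]
  = (169|1029)    [1029 ≡ 5 mod 8 ⇒ (2|1029) = -1]
  = (1029|169)    [QR: 169 ≡ 1 mod 4, sign kept]
  = (15|169)    [1029 ≡ 15 mod 169]
  = (169|15)    [QR: 169 ≡ 1 mod 4, sign kept]
  = (4|15)    [169 ≡ 4 mod 15]
  = (1|15)    [15 ≡ 7 mod 8 ⇒ (2|15)^2 = +1]
  = 1    [(1|15) = 1]

1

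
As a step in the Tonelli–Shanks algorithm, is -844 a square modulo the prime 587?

no

(-844/587)
  = (330/587)    [-844 ≡ 330 mod 587]
  = -(165/587)    [587 ≡ 3 mod 8 ⇒ (2/587) = -1]
  = -(587/165)    [QR: 165 ≡ 1 mod 4, sign kept]
  = -(92/165)    [587 ≡ 92 mod 165]
  = -(23/165)    [165 ≡ 5 mod 8 ⇒ (2/165)^2 = +1]
  = -(165/23)    [QR: 165 ≡ 1 mod 4, sign kept]
  = -(4/23)    [165 ≡ 4 mod 23]
  = -(1/23)    [23 ≡ 7 mod 8 ⇒ (2/23)^2 = +1]
  = -1    [(1/23) = 1]
The Legendre symbol is -1, so x^2 ≡ -844 (mod 587) has no solution.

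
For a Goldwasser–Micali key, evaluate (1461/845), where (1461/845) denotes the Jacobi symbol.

1

(1461/845)
  = (616/845)    [1461 ≡ 616 mod 845]
  = -(77/845)    [845 ≡ 5 mod 8 ⇒ (2/845)^3 = -1]
  = -(845/77)    [QR: 77 ≡ 1 mod 4, sign kept]
  = -(75/77)    [845 ≡ 75 mod 77]
  = -(77/75)    [QR: 77 ≡ 1 mod 4, sign kept]
  = -(2/75)    [77 ≡ 2 mod 75]
  = (1/75)    [75 ≡ 3 mod 8 ⇒ (2/75) = -1]
  = 1    [(1/75) = 1]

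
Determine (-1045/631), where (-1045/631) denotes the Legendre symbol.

-1

Pull out -1: (-1045/631) = (-1/631)·(1045/631). Since 631 ≡ 3 (mod 4), (-1/631) = -1. Now have -(1045/631).
Reduce the numerator: 1045 ≡ 414 (mod 631), so (1045/631) = (414/631).
Factor out 2: 414 = 2·207. Since 631 ≡ 7 (mod 8), (2/631) = +1. Now have -(207/631).
Both 207 ≡ 3 and 631 ≡ 3 (mod 4), so reciprocity gives (207/631) = -(631/207). Reduce: 631 ≡ 10 (mod 207). Now have (10/207).
Factor out 2: 10 = 2·5. Since 207 ≡ 7 (mod 8), (2/207) = +1. Now have (5/207).
5 ≡ 1 (mod 4), so quadratic reciprocity gives (5/207) = (207/5). Reduce: 207 ≡ 2 (mod 5). Now have (2/5).
Factor out 2: 2 = 2. Since 5 ≡ 5 (mod 8), (2/5) = -1. Now have -(1/5).
(1/5) = 1. Collecting the sign factors: -1.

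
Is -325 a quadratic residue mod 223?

yes

Reduce the numerator: -325 ≡ 121 (mod 223), so (-325/223) = (121/223).
121 ≡ 1 (mod 4), so quadratic reciprocity gives (121/223) = (223/121). Reduce: 223 ≡ 102 (mod 121). Now have (102/121).
Factor out 2: 102 = 2·51. Since 121 ≡ 1 (mod 8), (2/121) = +1. Now have (51/121).
121 ≡ 1 (mod 4), so quadratic reciprocity gives (51/121) = (121/51). Reduce: 121 ≡ 19 (mod 51). Now have (19/51).
Both 19 ≡ 3 and 51 ≡ 3 (mod 4), so reciprocity gives (19/51) = -(51/19). Reduce: 51 ≡ 13 (mod 19). Now have -(13/19).
13 ≡ 1 (mod 4), so quadratic reciprocity gives (13/19) = (19/13). Reduce: 19 ≡ 6 (mod 13). Now have -(6/13).
Factor out 2: 6 = 2·3. Since 13 ≡ 5 (mod 8), (2/13) = -1. Now have (3/13).
13 ≡ 1 (mod 4), so quadratic reciprocity gives (3/13) = (13/3). Reduce: 13 ≡ 1 (mod 3). Now have (1/3).
(1/3) = 1. Collecting the sign factors: 1.
The Legendre symbol is 1, so x^2 ≡ -325 (mod 223) has solution.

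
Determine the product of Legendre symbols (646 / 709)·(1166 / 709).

1

By multiplicativity, (646·1166 / 709) = (646 / 709)·(1166 / 709).
First factor (646 / 709):
Factor out 2: 646 = 2·323. Since 709 ≡ 5 (mod 8), (2 / 709) = -1. Now have -(323 / 709).
709 ≡ 1 (mod 4), so quadratic reciprocity gives (323 / 709) = (709 / 323). Reduce: 709 ≡ 63 (mod 323). Now have -(63 / 323).
Both 63 ≡ 3 and 323 ≡ 3 (mod 4), so reciprocity gives (63 / 323) = -(323 / 63). Reduce: 323 ≡ 8 (mod 63). Now have (8 / 63).
Factor out 2: 8 = 2^3. Since 63 ≡ 7 (mod 8), (2 / 63) = +1, and (2 / 63)^3 = +1. Now have (1 / 63).
(1 / 63) = 1. Collecting the sign factors: 1.
Second factor (1166 / 709):
Reduce the numerator: 1166 ≡ 457 (mod 709), so (1166 / 709) = (457 / 709).
457 ≡ 1 (mod 4), so quadratic reciprocity gives (457 / 709) = (709 / 457). Reduce: 709 ≡ 252 (mod 457). Now have (252 / 457).
Factor out 2: 252 = 2^2·63. Since 457 ≡ 1 (mod 8), (2 / 457) = +1, and (2 / 457)^2 = +1. Now have (63 / 457).
457 ≡ 1 (mod 4), so quadratic reciprocity gives (63 / 457) = (457 / 63). Reduce: 457 ≡ 16 (mod 63). Now have (16 / 63).
Factor out 2: 16 = 2^4. Since 63 ≡ 7 (mod 8), (2 / 63) = +1, and (2 / 63)^4 = +1. Now have (1 / 63).
(1 / 63) = 1. Collecting the sign factors: 1.
Product: (1)·(1) = 1.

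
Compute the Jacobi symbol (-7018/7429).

Pull out -1: (-7018/7429) = (-1/7429)·(7018/7429). Since 7429 ≡ 1 (mod 4), (-1/7429) = +1. Now have (7018/7429).
Factor out 2: 7018 = 2·3509. Since 7429 ≡ 5 (mod 8), (2/7429) = -1. Now have -(3509/7429).
3509 ≡ 1 (mod 4), so quadratic reciprocity gives (3509/7429) = (7429/3509). Reduce: 7429 ≡ 411 (mod 3509). Now have -(411/3509).
3509 ≡ 1 (mod 4), so quadratic reciprocity gives (411/3509) = (3509/411). Reduce: 3509 ≡ 221 (mod 411). Now have -(221/411).
221 ≡ 1 (mod 4), so quadratic reciprocity gives (221/411) = (411/221). Reduce: 411 ≡ 190 (mod 221). Now have -(190/221).
Factor out 2: 190 = 2·95. Since 221 ≡ 5 (mod 8), (2/221) = -1. Now have (95/221).
221 ≡ 1 (mod 4), so quadratic reciprocity gives (95/221) = (221/95). Reduce: 221 ≡ 31 (mod 95). Now have (31/95).
Both 31 ≡ 3 and 95 ≡ 3 (mod 4), so reciprocity gives (31/95) = -(95/31). Reduce: 95 ≡ 2 (mod 31). Now have -(2/31).
Factor out 2: 2 = 2. Since 31 ≡ 7 (mod 8), (2/31) = +1. Now have -(1/31).
(1/31) = 1. Collecting the sign factors: -1.

-1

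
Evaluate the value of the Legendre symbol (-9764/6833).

1

Reduce the numerator: -9764 ≡ 3902 (mod 6833), so (-9764/6833) = (3902/6833).
Factor out 2: 3902 = 2·1951. Since 6833 ≡ 1 (mod 8), (2/6833) = +1. Now have (1951/6833).
6833 ≡ 1 (mod 4), so quadratic reciprocity gives (1951/6833) = (6833/1951). Reduce: 6833 ≡ 980 (mod 1951). Now have (980/1951).
Factor out 2: 980 = 2^2·245. Since 1951 ≡ 7 (mod 8), (2/1951) = +1, and (2/1951)^2 = +1. Now have (245/1951).
245 ≡ 1 (mod 4), so quadratic reciprocity gives (245/1951) = (1951/245). Reduce: 1951 ≡ 236 (mod 245). Now have (236/245).
Factor out 2: 236 = 2^2·59. Since 245 ≡ 5 (mod 8), (2/245) = -1, and (2/245)^2 = +1. Now have (59/245).
245 ≡ 1 (mod 4), so quadratic reciprocity gives (59/245) = (245/59). Reduce: 245 ≡ 9 (mod 59). Now have (9/59).
9 ≡ 1 (mod 4), so quadratic reciprocity gives (9/59) = (59/9). Reduce: 59 ≡ 5 (mod 9). Now have (5/9).
5 ≡ 1 (mod 4), so quadratic reciprocity gives (5/9) = (9/5). Reduce: 9 ≡ 4 (mod 5). Now have (4/5).
Factor out 2: 4 = 2^2. Since 5 ≡ 5 (mod 8), (2/5) = -1, and (2/5)^2 = +1. Now have (1/5).
(1/5) = 1. Collecting the sign factors: 1.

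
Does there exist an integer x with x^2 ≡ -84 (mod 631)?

no

(-84|631)
  = -(84|631)    [631 ≡ 3 mod 4 ⇒ (-1|631) = -1]
  = -(21|631)    [631 ≡ 7 mod 8 ⇒ (2|631)^2 = +1]
  = -(631|21)    [QR: 21 ≡ 1 mod 4, sign kept]
  = -(1|21)    [631 ≡ 1 mod 21]
  = -1    [(1|21) = 1]
(-84|631) = -1, and 631 is prime, so -84 is not a quadratic residue mod 631.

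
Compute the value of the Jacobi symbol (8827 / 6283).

-1

Reduce the numerator: 8827 ≡ 2544 (mod 6283), so (8827 / 6283) = (2544 / 6283).
Factor out 2: 2544 = 2^4·159. Since 6283 ≡ 3 (mod 8), (2 / 6283) = -1, and (2 / 6283)^4 = +1. Now have (159 / 6283).
Both 159 ≡ 3 and 6283 ≡ 3 (mod 4), so reciprocity gives (159 / 6283) = -(6283 / 159). Reduce: 6283 ≡ 82 (mod 159). Now have -(82 / 159).
Factor out 2: 82 = 2·41. Since 159 ≡ 7 (mod 8), (2 / 159) = +1. Now have -(41 / 159).
41 ≡ 1 (mod 4), so quadratic reciprocity gives (41 / 159) = (159 / 41). Reduce: 159 ≡ 36 (mod 41). Now have -(36 / 41).
Factor out 2: 36 = 2^2·9. Since 41 ≡ 1 (mod 8), (2 / 41) = +1, and (2 / 41)^2 = +1. Now have -(9 / 41).
9 ≡ 1 (mod 4), so quadratic reciprocity gives (9 / 41) = (41 / 9). Reduce: 41 ≡ 5 (mod 9). Now have -(5 / 9).
5 ≡ 1 (mod 4), so quadratic reciprocity gives (5 / 9) = (9 / 5). Reduce: 9 ≡ 4 (mod 5). Now have -(4 / 5).
Factor out 2: 4 = 2^2. Since 5 ≡ 5 (mod 8), (2 / 5) = -1, and (2 / 5)^2 = +1. Now have -(1 / 5).
(1 / 5) = 1. Collecting the sign factors: -1.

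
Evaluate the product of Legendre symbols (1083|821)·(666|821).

By multiplicativity, (1083·666|821) = (1083|821)·(666|821).
First factor (1083|821):
Reduce the numerator: 1083 ≡ 262 (mod 821), so (1083|821) = (262|821).
Factor out 2: 262 = 2·131. Since 821 ≡ 5 (mod 8), (2|821) = -1. Now have -(131|821).
821 ≡ 1 (mod 4), so quadratic reciprocity gives (131|821) = (821|131). Reduce: 821 ≡ 35 (mod 131). Now have -(35|131).
Both 35 ≡ 3 and 131 ≡ 3 (mod 4), so reciprocity gives (35|131) = -(131|35). Reduce: 131 ≡ 26 (mod 35). Now have (26|35).
Factor out 2: 26 = 2·13. Since 35 ≡ 3 (mod 8), (2|35) = -1. Now have -(13|35).
13 ≡ 1 (mod 4), so quadratic reciprocity gives (13|35) = (35|13). Reduce: 35 ≡ 9 (mod 13). Now have -(9|13).
9 ≡ 1 (mod 4), so quadratic reciprocity gives (9|13) = (13|9). Reduce: 13 ≡ 4 (mod 9). Now have -(4|9).
Factor out 2: 4 = 2^2. Since 9 ≡ 1 (mod 8), (2|9) = +1, and (2|9)^2 = +1. Now have -(1|9).
(1|9) = 1. Collecting the sign factors: -1.
Second factor (666|821):
Factor out 2: 666 = 2·333. Since 821 ≡ 5 (mod 8), (2|821) = -1. Now have -(333|821).
333 ≡ 1 (mod 4), so quadratic reciprocity gives (333|821) = (821|333). Reduce: 821 ≡ 155 (mod 333). Now have -(155|333).
333 ≡ 1 (mod 4), so quadratic reciprocity gives (155|333) = (333|155). Reduce: 333 ≡ 23 (mod 155). Now have -(23|155).
Both 23 ≡ 3 and 155 ≡ 3 (mod 4), so reciprocity gives (23|155) = -(155|23). Reduce: 155 ≡ 17 (mod 23). Now have (17|23).
17 ≡ 1 (mod 4), so quadratic reciprocity gives (17|23) = (23|17). Reduce: 23 ≡ 6 (mod 17). Now have (6|17).
Factor out 2: 6 = 2·3. Since 17 ≡ 1 (mod 8), (2|17) = +1. Now have (3|17).
17 ≡ 1 (mod 4), so quadratic reciprocity gives (3|17) = (17|3). Reduce: 17 ≡ 2 (mod 3). Now have (2|3).
Factor out 2: 2 = 2. Since 3 ≡ 3 (mod 8), (2|3) = -1. Now have -(1|3).
(1|3) = 1. Collecting the sign factors: -1.
Product: (-1)·(-1) = 1.

1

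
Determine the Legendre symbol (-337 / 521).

-1

(-337 / 521)
  = (184 / 521)    [-337 ≡ 184 mod 521]
  = (23 / 521)    [521 ≡ 1 mod 8 ⇒ (2 / 521)^3 = +1]
  = (521 / 23)    [QR: 521 ≡ 1 mod 4, sign kept]
  = (15 / 23)    [521 ≡ 15 mod 23]
  = -(23 / 15)    [QR: both ≡ 3 mod 4, sign flips]
  = -(8 / 15)    [23 ≡ 8 mod 15]
  = -(1 / 15)    [15 ≡ 7 mod 8 ⇒ (2 / 15)^3 = +1]
  = -1    [(1 / 15) = 1]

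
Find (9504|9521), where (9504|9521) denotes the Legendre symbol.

1

(9504|9521)
  = (297|9521)    [9521 ≡ 1 mod 8 ⇒ (2|9521)^5 = +1]
  = (9521|297)    [QR: 297 ≡ 1 mod 4, sign kept]
  = (17|297)    [9521 ≡ 17 mod 297]
  = (297|17)    [QR: 17 ≡ 1 mod 4, sign kept]
  = (8|17)    [297 ≡ 8 mod 17]
  = (1|17)    [17 ≡ 1 mod 8 ⇒ (2|17)^3 = +1]
  = 1    [(1|17) = 1]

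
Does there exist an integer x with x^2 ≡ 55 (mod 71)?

(55/71)
  = -(71/55)    [QR: both ≡ 3 mod 4, sign flips]
  = -(16/55)    [71 ≡ 16 mod 55]
  = -(1/55)    [55 ≡ 7 mod 8 ⇒ (2/55)^4 = +1]
  = -1    [(1/55) = 1]
(55/71) = -1, and 71 is prime, so 55 is not a quadratic residue mod 71.

no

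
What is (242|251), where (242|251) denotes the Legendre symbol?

-1

Factor out 2: 242 = 2·121. Since 251 ≡ 3 (mod 8), (2|251) = -1. Now have -(121|251).
121 ≡ 1 (mod 4), so quadratic reciprocity gives (121|251) = (251|121). Reduce: 251 ≡ 9 (mod 121). Now have -(9|121).
9 ≡ 1 (mod 4), so quadratic reciprocity gives (9|121) = (121|9). Reduce: 121 ≡ 4 (mod 9). Now have -(4|9).
Factor out 2: 4 = 2^2. Since 9 ≡ 1 (mod 8), (2|9) = +1, and (2|9)^2 = +1. Now have -(1|9).
(1|9) = 1. Collecting the sign factors: -1.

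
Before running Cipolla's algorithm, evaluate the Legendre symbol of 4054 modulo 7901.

Factor out 2: 4054 = 2·2027. Since 7901 ≡ 5 (mod 8), (2/7901) = -1. Now have -(2027/7901).
7901 ≡ 1 (mod 4), so quadratic reciprocity gives (2027/7901) = (7901/2027). Reduce: 7901 ≡ 1820 (mod 2027). Now have -(1820/2027).
Factor out 2: 1820 = 2^2·455. Since 2027 ≡ 3 (mod 8), (2/2027) = -1, and (2/2027)^2 = +1. Now have -(455/2027).
Both 455 ≡ 3 and 2027 ≡ 3 (mod 4), so reciprocity gives (455/2027) = -(2027/455). Reduce: 2027 ≡ 207 (mod 455). Now have (207/455).
Both 207 ≡ 3 and 455 ≡ 3 (mod 4), so reciprocity gives (207/455) = -(455/207). Reduce: 455 ≡ 41 (mod 207). Now have -(41/207).
41 ≡ 1 (mod 4), so quadratic reciprocity gives (41/207) = (207/41). Reduce: 207 ≡ 2 (mod 41). Now have -(2/41).
Factor out 2: 2 = 2. Since 41 ≡ 1 (mod 8), (2/41) = +1. Now have -(1/41).
(1/41) = 1. Collecting the sign factors: -1.

-1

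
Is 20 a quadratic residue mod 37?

Factor out 2: 20 = 2^2·5. Since 37 ≡ 5 (mod 8), (2/37) = -1, and (2/37)^2 = +1. Now have (5/37).
5 ≡ 1 (mod 4), so quadratic reciprocity gives (5/37) = (37/5). Reduce: 37 ≡ 2 (mod 5). Now have (2/5).
Factor out 2: 2 = 2. Since 5 ≡ 5 (mod 8), (2/5) = -1. Now have -(1/5).
(1/5) = 1. Collecting the sign factors: -1.
(20/37) = -1, and 37 is prime, so 20 is not a quadratic residue mod 37.

no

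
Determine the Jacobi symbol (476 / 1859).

1

Factor out 2: 476 = 2^2·119. Since 1859 ≡ 3 (mod 8), (2 / 1859) = -1, and (2 / 1859)^2 = +1. Now have (119 / 1859).
Both 119 ≡ 3 and 1859 ≡ 3 (mod 4), so reciprocity gives (119 / 1859) = -(1859 / 119). Reduce: 1859 ≡ 74 (mod 119). Now have -(74 / 119).
Factor out 2: 74 = 2·37. Since 119 ≡ 7 (mod 8), (2 / 119) = +1. Now have -(37 / 119).
37 ≡ 1 (mod 4), so quadratic reciprocity gives (37 / 119) = (119 / 37). Reduce: 119 ≡ 8 (mod 37). Now have -(8 / 37).
Factor out 2: 8 = 2^3. Since 37 ≡ 5 (mod 8), (2 / 37) = -1, and (2 / 37)^3 = -1. Now have (1 / 37).
(1 / 37) = 1. Collecting the sign factors: 1.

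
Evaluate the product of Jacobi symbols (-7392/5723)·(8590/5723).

By multiplicativity, (-7392·8590/5723) = (-7392/5723)·(8590/5723).
First factor (-7392/5723):
Pull out -1: (-7392/5723) = (-1/5723)·(7392/5723). Since 5723 ≡ 3 (mod 4), (-1/5723) = -1. Now have -(7392/5723).
Reduce the numerator: 7392 ≡ 1669 (mod 5723), so (7392/5723) = (1669/5723).
1669 ≡ 1 (mod 4), so quadratic reciprocity gives (1669/5723) = (5723/1669). Reduce: 5723 ≡ 716 (mod 1669). Now have -(716/1669).
Factor out 2: 716 = 2^2·179. Since 1669 ≡ 5 (mod 8), (2/1669) = -1, and (2/1669)^2 = +1. Now have -(179/1669).
1669 ≡ 1 (mod 4), so quadratic reciprocity gives (179/1669) = (1669/179). Reduce: 1669 ≡ 58 (mod 179). Now have -(58/179).
Factor out 2: 58 = 2·29. Since 179 ≡ 3 (mod 8), (2/179) = -1. Now have (29/179).
29 ≡ 1 (mod 4), so quadratic reciprocity gives (29/179) = (179/29). Reduce: 179 ≡ 5 (mod 29). Now have (5/29).
5 ≡ 1 (mod 4), so quadratic reciprocity gives (5/29) = (29/5). Reduce: 29 ≡ 4 (mod 5). Now have (4/5).
Factor out 2: 4 = 2^2. Since 5 ≡ 5 (mod 8), (2/5) = -1, and (2/5)^2 = +1. Now have (1/5).
(1/5) = 1. Collecting the sign factors: 1.
Second factor (8590/5723):
Reduce the numerator: 8590 ≡ 2867 (mod 5723), so (8590/5723) = (2867/5723).
Both 2867 ≡ 3 and 5723 ≡ 3 (mod 4), so reciprocity gives (2867/5723) = -(5723/2867). Reduce: 5723 ≡ 2856 (mod 2867). Now have -(2856/2867).
Factor out 2: 2856 = 2^3·357. Since 2867 ≡ 3 (mod 8), (2/2867) = -1, and (2/2867)^3 = -1. Now have (357/2867).
357 ≡ 1 (mod 4), so quadratic reciprocity gives (357/2867) = (2867/357). Reduce: 2867 ≡ 11 (mod 357). Now have (11/357).
357 ≡ 1 (mod 4), so quadratic reciprocity gives (11/357) = (357/11). Reduce: 357 ≡ 5 (mod 11). Now have (5/11).
5 ≡ 1 (mod 4), so quadratic reciprocity gives (5/11) = (11/5). Reduce: 11 ≡ 1 (mod 5). Now have (1/5).
(1/5) = 1. Collecting the sign factors: 1.
Product: (1)·(1) = 1.

1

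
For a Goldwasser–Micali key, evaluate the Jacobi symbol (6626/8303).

Factor out 2: 6626 = 2·3313. Since 8303 ≡ 7 (mod 8), (2/8303) = +1. Now have (3313/8303).
3313 ≡ 1 (mod 4), so quadratic reciprocity gives (3313/8303) = (8303/3313). Reduce: 8303 ≡ 1677 (mod 3313). Now have (1677/3313).
1677 ≡ 1 (mod 4), so quadratic reciprocity gives (1677/3313) = (3313/1677). Reduce: 3313 ≡ 1636 (mod 1677). Now have (1636/1677).
Factor out 2: 1636 = 2^2·409. Since 1677 ≡ 5 (mod 8), (2/1677) = -1, and (2/1677)^2 = +1. Now have (409/1677).
409 ≡ 1 (mod 4), so quadratic reciprocity gives (409/1677) = (1677/409). Reduce: 1677 ≡ 41 (mod 409). Now have (41/409).
41 ≡ 1 (mod 4), so quadratic reciprocity gives (41/409) = (409/41). Reduce: 409 ≡ 40 (mod 41). Now have (40/41).
Factor out 2: 40 = 2^3·5. Since 41 ≡ 1 (mod 8), (2/41) = +1, and (2/41)^3 = +1. Now have (5/41).
5 ≡ 1 (mod 4), so quadratic reciprocity gives (5/41) = (41/5). Reduce: 41 ≡ 1 (mod 5). Now have (1/5).
(1/5) = 1. Collecting the sign factors: 1.

1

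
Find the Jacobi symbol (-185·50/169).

By multiplicativity, (-185·50/169) = (-185/169)·(50/169).
First factor (-185/169):
(-185/169)
  = (153/169)    [-185 ≡ 153 mod 169]
  = (169/153)    [QR: 153 ≡ 1 mod 4, sign kept]
  = (16/153)    [169 ≡ 16 mod 153]
  = (1/153)    [153 ≡ 1 mod 8 ⇒ (2/153)^4 = +1]
  = 1    [(1/153) = 1]
Second factor (50/169):
(50/169)
  = (25/169)    [169 ≡ 1 mod 8 ⇒ (2/169) = +1]
  = (169/25)    [QR: 25 ≡ 1 mod 4, sign kept]
  = (19/25)    [169 ≡ 19 mod 25]
  = (25/19)    [QR: 25 ≡ 1 mod 4, sign kept]
  = (6/19)    [25 ≡ 6 mod 19]
  = -(3/19)    [19 ≡ 3 mod 8 ⇒ (2/19) = -1]
  = (19/3)    [QR: both ≡ 3 mod 4, sign flips]
  = (1/3)    [19 ≡ 1 mod 3]
  = 1    [(1/3) = 1]
Product: (1)·(1) = 1.

1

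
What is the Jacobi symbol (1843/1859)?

(1843/1859)
  = -(1859/1843)    [QR: both ≡ 3 mod 4, sign flips]
  = -(16/1843)    [1859 ≡ 16 mod 1843]
  = -(1/1843)    [1843 ≡ 3 mod 8 ⇒ (2/1843)^4 = +1]
  = -1    [(1/1843) = 1]

-1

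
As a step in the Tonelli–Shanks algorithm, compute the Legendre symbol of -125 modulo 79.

-1

(-125/79)
  = -(125/79)    [79 ≡ 3 mod 4 ⇒ (-1/79) = -1]
  = -(46/79)    [125 ≡ 46 mod 79]
  = -(23/79)    [79 ≡ 7 mod 8 ⇒ (2/79) = +1]
  = (79/23)    [QR: both ≡ 3 mod 4, sign flips]
  = (10/23)    [79 ≡ 10 mod 23]
  = (5/23)    [23 ≡ 7 mod 8 ⇒ (2/23) = +1]
  = (23/5)    [QR: 5 ≡ 1 mod 4, sign kept]
  = (3/5)    [23 ≡ 3 mod 5]
  = (5/3)    [QR: 5 ≡ 1 mod 4, sign kept]
  = (2/3)    [5 ≡ 2 mod 3]
  = -(1/3)    [3 ≡ 3 mod 8 ⇒ (2/3) = -1]
  = -1    [(1/3) = 1]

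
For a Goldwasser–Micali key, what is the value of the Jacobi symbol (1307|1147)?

1

(1307|1147)
  = (160|1147)    [1307 ≡ 160 mod 1147]
  = -(5|1147)    [1147 ≡ 3 mod 8 ⇒ (2|1147)^5 = -1]
  = -(1147|5)    [QR: 5 ≡ 1 mod 4, sign kept]
  = -(2|5)    [1147 ≡ 2 mod 5]
  = (1|5)    [5 ≡ 5 mod 8 ⇒ (2|5) = -1]
  = 1    [(1|5) = 1]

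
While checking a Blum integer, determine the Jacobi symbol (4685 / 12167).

1

4685 ≡ 1 (mod 4), so quadratic reciprocity gives (4685 / 12167) = (12167 / 4685). Reduce: 12167 ≡ 2797 (mod 4685). Now have (2797 / 4685).
2797 ≡ 1 (mod 4), so quadratic reciprocity gives (2797 / 4685) = (4685 / 2797). Reduce: 4685 ≡ 1888 (mod 2797). Now have (1888 / 2797).
Factor out 2: 1888 = 2^5·59. Since 2797 ≡ 5 (mod 8), (2 / 2797) = -1, and (2 / 2797)^5 = -1. Now have -(59 / 2797).
2797 ≡ 1 (mod 4), so quadratic reciprocity gives (59 / 2797) = (2797 / 59). Reduce: 2797 ≡ 24 (mod 59). Now have -(24 / 59).
Factor out 2: 24 = 2^3·3. Since 59 ≡ 3 (mod 8), (2 / 59) = -1, and (2 / 59)^3 = -1. Now have (3 / 59).
Both 3 ≡ 3 and 59 ≡ 3 (mod 4), so reciprocity gives (3 / 59) = -(59 / 3). Reduce: 59 ≡ 2 (mod 3). Now have -(2 / 3).
Factor out 2: 2 = 2. Since 3 ≡ 3 (mod 8), (2 / 3) = -1. Now have (1 / 3).
(1 / 3) = 1. Collecting the sign factors: 1.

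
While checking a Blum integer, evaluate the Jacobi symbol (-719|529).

1

(-719|529)
  = (719|529)    [529 ≡ 1 mod 4 ⇒ (-1|529) = +1]
  = (190|529)    [719 ≡ 190 mod 529]
  = (95|529)    [529 ≡ 1 mod 8 ⇒ (2|529) = +1]
  = (529|95)    [QR: 529 ≡ 1 mod 4, sign kept]
  = (54|95)    [529 ≡ 54 mod 95]
  = (27|95)    [95 ≡ 7 mod 8 ⇒ (2|95) = +1]
  = -(95|27)    [QR: both ≡ 3 mod 4, sign flips]
  = -(14|27)    [95 ≡ 14 mod 27]
  = (7|27)    [27 ≡ 3 mod 8 ⇒ (2|27) = -1]
  = -(27|7)    [QR: both ≡ 3 mod 4, sign flips]
  = -(6|7)    [27 ≡ 6 mod 7]
  = -(3|7)    [7 ≡ 7 mod 8 ⇒ (2|7) = +1]
  = (7|3)    [QR: both ≡ 3 mod 4, sign flips]
  = (1|3)    [7 ≡ 1 mod 3]
  = 1    [(1|3) = 1]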